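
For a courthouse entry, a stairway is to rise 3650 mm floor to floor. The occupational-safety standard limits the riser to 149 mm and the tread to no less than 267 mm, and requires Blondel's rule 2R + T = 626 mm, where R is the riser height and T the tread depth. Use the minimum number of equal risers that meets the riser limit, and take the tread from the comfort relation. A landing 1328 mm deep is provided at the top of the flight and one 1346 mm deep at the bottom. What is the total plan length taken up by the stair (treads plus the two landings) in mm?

10690 mm

3650 / 149 = 24.497 → round up to 25 risers.
R = 3650 ÷ 25 = 146 mm.
T = 626 − 2·146 = 334 mm, which satisfies the 267 mm minimum.
Going = (25 − 1) × 334 = 8016 mm.
Add landings: 8016 + 1328 + 1346 = 10690 mm.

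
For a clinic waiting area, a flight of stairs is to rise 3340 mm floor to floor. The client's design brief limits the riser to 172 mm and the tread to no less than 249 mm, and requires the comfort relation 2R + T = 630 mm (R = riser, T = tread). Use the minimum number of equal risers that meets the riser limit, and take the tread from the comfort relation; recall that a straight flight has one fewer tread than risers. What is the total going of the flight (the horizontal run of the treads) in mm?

At most 172 each: 3340/172 = 19.42, giving 20 risers.
R = 3340 ÷ 20 = 167 mm.
T = 630 − 2·167 = 296 mm, which satisfies the 249 mm minimum.
Treads = 20 − 1 = 19; going = 19 × 296 = 5624 mm.

5624 mm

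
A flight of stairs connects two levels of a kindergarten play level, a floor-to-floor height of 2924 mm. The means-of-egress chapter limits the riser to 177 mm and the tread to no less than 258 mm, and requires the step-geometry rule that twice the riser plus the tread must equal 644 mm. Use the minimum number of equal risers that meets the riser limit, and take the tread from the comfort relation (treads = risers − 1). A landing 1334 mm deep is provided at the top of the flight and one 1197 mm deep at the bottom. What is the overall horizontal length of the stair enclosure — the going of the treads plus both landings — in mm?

7331 mm

⌈2924/177⌉ = 17 risers.
Each riser is 2924/17 = 172 mm (≤ 177 mm).
Tread T = 644 − 2 × 172 = 300 mm (≥ 258 mm).
Treads = 17 − 1 = 16; going = 16 × 300 = 4800 mm.
Enclosure = 4800 + 1334 + 1197 = 7331 mm.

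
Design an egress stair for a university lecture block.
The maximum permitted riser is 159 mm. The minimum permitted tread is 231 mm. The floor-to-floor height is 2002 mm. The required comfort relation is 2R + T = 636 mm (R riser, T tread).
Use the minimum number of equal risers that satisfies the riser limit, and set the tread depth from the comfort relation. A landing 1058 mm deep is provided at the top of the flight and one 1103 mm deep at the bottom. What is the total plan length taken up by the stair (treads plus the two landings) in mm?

⌈2002/159⌉ = 13 risers.
Riser R = 2002 / 13 = 154 mm, within the 159 mm limit.
From 2R + T = 636: T = 636 − 308 = 328 mm.
13 risers give 12 treads; going = 12 × 328 = 3936 mm.
Add landings: 3936 + 1058 + 1103 = 6097 mm.

6097 mm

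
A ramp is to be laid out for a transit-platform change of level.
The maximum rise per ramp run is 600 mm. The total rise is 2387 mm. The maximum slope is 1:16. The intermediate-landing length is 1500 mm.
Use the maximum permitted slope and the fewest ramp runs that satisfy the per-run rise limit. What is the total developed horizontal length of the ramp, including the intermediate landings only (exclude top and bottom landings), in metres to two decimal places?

42.69 m

⌈2387/600⌉ = 4 ramp runs. That means 3 intermediate landings.
Horizontal run for 2387 mm of rise at 1:16 is 2387 × 16 = 38192 mm.
Intermediate landings: 3 × 1500 = 4500 mm.
Developed length = 38192 + 4500 = 42692 mm.
= 42.69 m.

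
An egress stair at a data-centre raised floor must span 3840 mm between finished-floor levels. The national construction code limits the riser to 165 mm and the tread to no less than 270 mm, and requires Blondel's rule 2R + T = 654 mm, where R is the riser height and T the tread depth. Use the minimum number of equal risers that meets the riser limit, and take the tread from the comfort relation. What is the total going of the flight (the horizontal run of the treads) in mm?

7682 mm

At most 165 each: 3840/165 = 23.27, giving 24 risers.
Each riser is 3840/24 = 160 mm (≤ 165 mm).
Tread T = 654 − 2 × 160 = 334 mm (≥ 270 mm).
Treads = 24 − 1 = 23; going = 23 × 334 = 7682 mm.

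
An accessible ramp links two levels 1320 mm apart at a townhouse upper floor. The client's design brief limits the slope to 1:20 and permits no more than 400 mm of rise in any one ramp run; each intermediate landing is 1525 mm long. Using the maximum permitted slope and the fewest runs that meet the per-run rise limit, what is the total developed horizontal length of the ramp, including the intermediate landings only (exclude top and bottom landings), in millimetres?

1320 / 400 = 3.30, so 4 ramp runs are needed. That means 3 intermediate landings.
Ramp run (horizontal) at 1:20: 1320 × 20 = 26400 mm.
Intermediate landings: 3 × 1525 = 4575 mm.
Total developed length = 26400 + 4575 = 30975 mm.

30975 mm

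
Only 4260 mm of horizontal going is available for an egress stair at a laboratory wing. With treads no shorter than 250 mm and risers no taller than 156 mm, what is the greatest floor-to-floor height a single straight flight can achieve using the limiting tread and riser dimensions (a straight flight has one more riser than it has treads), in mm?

Treads that fit: ⌊4260 / 250⌋ = 17.
Risers = treads + 1 = 18.
Maximum height = 18 × 156 = 2808 mm.

2808 mm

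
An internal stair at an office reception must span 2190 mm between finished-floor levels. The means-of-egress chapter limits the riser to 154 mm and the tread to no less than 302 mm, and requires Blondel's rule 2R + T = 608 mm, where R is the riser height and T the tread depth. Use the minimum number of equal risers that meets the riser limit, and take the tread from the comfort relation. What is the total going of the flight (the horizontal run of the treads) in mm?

2190 / 154 = 14.221 → round up to 15 risers.
Each riser is 2190/15 = 146 mm (≤ 154 mm).
Tread T = 608 − 2 × 146 = 316 mm (≥ 302 mm).
Going = (15 − 1) × 316 = 4424 mm.

4424 mm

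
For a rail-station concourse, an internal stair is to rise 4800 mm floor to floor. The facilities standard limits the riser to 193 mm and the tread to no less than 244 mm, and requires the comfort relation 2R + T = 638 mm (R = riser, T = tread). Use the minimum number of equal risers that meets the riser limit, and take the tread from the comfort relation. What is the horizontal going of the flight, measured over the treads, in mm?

6096 mm

⌈4800/193⌉ = 25 risers.
Riser R = 4800 / 25 = 192 mm, within the 193 mm limit.
T = 638 − 2·192 = 254 mm, which satisfies the 244 mm minimum.
Going = (25 − 1) × 254 = 6096 mm.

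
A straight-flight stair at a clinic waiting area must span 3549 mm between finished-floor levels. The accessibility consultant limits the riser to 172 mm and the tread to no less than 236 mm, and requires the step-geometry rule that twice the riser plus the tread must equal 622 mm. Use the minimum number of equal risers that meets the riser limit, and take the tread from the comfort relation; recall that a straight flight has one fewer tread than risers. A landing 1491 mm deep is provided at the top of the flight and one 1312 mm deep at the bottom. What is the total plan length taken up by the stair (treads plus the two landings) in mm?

At most 172 each: 3549/172 = 20.63, giving 21 risers.
R = 3549 ÷ 21 = 169 mm.
Tread T = 622 − 2 × 169 = 284 mm (≥ 236 mm).
21 risers give 20 treads; going = 20 × 284 = 5680 mm.
Add landings: 5680 + 1491 + 1312 = 8483 mm.

8483 mm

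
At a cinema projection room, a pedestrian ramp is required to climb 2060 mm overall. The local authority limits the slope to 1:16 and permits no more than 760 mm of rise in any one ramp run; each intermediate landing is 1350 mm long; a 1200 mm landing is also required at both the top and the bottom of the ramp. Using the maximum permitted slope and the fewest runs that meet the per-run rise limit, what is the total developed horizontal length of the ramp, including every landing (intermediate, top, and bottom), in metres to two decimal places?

38.06 m

At most 760 each: 2060/760 = 2.71, giving 3 ramp runs. That means 2 intermediate landings.
Horizontal run for 2060 mm of rise at 1:16 is 2060 × 16 = 32960 mm.
Intermediate landings: 2 × 1350 = 2700 mm.
Top and bottom landings: 2 × 1200 = 2400 mm.
Total = 32960 + 2700 + 2400 = 38060 mm.
= 38.06 m.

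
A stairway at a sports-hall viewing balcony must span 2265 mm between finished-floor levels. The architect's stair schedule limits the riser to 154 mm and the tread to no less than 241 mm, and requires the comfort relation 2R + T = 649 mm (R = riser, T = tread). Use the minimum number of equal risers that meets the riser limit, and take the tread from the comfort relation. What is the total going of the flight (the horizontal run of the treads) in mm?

4858 mm

At most 154 each: 2265/154 = 14.71, giving 15 risers.
R = 2265 ÷ 15 = 151 mm.
Tread T = 649 − 2 × 151 = 347 mm (≥ 241 mm).
Treads = 15 − 1 = 14; going = 14 × 347 = 4858 mm.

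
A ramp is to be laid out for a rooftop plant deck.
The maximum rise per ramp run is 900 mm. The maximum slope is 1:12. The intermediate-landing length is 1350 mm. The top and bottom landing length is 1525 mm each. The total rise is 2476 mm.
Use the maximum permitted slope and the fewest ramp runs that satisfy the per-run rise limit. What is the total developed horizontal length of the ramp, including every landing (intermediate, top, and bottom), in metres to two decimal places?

35.46 m

2476 / 900 = 2.751 → round up to 3 ramp runs. That means 2 intermediate landings.
Horizontal run for 2476 mm of rise at 1:12 is 2476 × 12 = 29712 mm.
2 intermediate landings contribute 2 × 1350 = 2700 mm.
Top and bottom landings: 2 × 1525 = 3050 mm.
Total = 29712 + 2700 + 3050 = 35462 mm.
= 35.46 m.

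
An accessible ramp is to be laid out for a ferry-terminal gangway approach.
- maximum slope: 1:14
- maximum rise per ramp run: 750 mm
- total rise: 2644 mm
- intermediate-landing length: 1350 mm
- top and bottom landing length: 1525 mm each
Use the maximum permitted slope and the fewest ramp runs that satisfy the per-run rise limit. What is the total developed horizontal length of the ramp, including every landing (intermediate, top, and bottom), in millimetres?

At most 750 each: 2644/750 = 3.53, giving 4 ramp runs. That means 3 intermediate landings.
Ramp run (horizontal) at 1:14: 2644 × 14 = 37016 mm.
Intermediate landings: 3 × 1350 = 4050 mm.
Top and bottom landings: 2 × 1525 = 3050 mm.
Total = 37016 + 4050 + 3050 = 44116 mm.

44116 mm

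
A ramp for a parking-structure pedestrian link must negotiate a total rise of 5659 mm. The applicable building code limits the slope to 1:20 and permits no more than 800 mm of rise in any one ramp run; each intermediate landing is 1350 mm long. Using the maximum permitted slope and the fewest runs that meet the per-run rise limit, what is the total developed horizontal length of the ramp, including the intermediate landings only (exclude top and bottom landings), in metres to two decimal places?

122.63 m

At most 800 each: 5659/800 = 7.07, giving 8 ramp runs. That means 7 intermediate landings.
Horizontal run for 5659 mm of rise at 1:20 is 5659 × 20 = 113180 mm.
7 intermediate landings contribute 7 × 1350 = 9450 mm.
Total developed length = 113180 + 9450 = 122630 mm.
= 122.63 m.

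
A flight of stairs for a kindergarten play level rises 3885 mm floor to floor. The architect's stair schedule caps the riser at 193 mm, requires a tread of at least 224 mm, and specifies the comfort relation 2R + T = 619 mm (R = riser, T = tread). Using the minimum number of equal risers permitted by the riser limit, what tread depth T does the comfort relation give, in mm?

At most 193 each: 3885/193 = 20.13, giving 21 risers.
R = 3885 ÷ 21 = 185 mm.
Tread T = 619 − 2 × 185 = 249 mm (≥ 224 mm).

249 mm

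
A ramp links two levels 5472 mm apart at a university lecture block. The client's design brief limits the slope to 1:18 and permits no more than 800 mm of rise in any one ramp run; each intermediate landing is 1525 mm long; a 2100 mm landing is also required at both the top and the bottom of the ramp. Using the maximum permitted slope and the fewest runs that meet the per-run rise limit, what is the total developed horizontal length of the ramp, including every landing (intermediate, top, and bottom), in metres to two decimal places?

111.85 m

⌈5472/800⌉ = 7 ramp runs. That means 6 intermediate landings.
Horizontal run for 5472 mm of rise at 1:18 is 5472 × 18 = 98496 mm.
6 intermediate landings contribute 6 × 1525 = 9150 mm.
Top and bottom landings: 2 × 2100 = 4200 mm.
Total = 98496 + 9150 + 4200 = 111846 mm.
= 111.85 m.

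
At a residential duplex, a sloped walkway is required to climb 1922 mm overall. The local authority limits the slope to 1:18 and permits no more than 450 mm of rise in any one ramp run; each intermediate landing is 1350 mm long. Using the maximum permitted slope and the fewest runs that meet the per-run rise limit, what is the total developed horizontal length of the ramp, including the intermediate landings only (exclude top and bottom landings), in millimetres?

39996 mm

At most 450 each: 1922/450 = 4.27, giving 5 ramp runs. That means 4 intermediate landings.
Ramp run (horizontal) at 1:18: 1922 × 18 = 34596 mm.
4 intermediate landings contribute 4 × 1350 = 5400 mm.
Developed length = 34596 + 5400 = 39996 mm.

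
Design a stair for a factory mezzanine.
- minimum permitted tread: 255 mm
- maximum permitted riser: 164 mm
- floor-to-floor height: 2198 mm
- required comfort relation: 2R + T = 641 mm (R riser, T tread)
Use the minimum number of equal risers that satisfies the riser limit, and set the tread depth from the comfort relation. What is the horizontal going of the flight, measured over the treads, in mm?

4251 mm

2198 / 164 = 13.402 → round up to 14 risers.
R = 2198 ÷ 14 = 157 mm.
Tread T = 641 − 2 × 157 = 327 mm (≥ 255 mm).
14 risers give 13 treads; going = 13 × 327 = 4251 mm.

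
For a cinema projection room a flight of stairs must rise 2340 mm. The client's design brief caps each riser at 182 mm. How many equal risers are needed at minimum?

2340 / 182 = 12.86, so 13 risers are needed.

13 risers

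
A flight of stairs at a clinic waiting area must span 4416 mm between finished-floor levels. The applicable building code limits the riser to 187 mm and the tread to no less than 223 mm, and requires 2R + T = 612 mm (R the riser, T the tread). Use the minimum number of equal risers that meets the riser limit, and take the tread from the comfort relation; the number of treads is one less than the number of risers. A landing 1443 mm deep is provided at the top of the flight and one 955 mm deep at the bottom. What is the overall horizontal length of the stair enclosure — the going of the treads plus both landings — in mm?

4416 / 187 = 23.61, so 24 risers are needed.
Each riser is 4416/24 = 184 mm (≤ 187 mm).
Tread T = 612 − 2 × 184 = 244 mm (≥ 223 mm).
24 risers give 23 treads; going = 23 × 244 = 5612 mm.
Add landings: 5612 + 1443 + 955 = 8010 mm.

8010 mm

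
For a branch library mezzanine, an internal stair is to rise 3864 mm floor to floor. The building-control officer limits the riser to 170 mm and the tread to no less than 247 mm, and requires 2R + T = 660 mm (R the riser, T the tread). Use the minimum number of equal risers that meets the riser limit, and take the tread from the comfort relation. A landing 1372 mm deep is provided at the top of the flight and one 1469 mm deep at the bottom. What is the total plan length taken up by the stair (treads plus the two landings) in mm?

3864 / 170 = 22.729 → round up to 23 risers.
R = 3864 ÷ 23 = 168 mm.
T = 660 − 2·168 = 324 mm, which satisfies the 247 mm minimum.
Going = (23 − 1) × 324 = 7128 mm.
Add landings: 7128 + 1372 + 1469 = 9969 mm.

9969 mm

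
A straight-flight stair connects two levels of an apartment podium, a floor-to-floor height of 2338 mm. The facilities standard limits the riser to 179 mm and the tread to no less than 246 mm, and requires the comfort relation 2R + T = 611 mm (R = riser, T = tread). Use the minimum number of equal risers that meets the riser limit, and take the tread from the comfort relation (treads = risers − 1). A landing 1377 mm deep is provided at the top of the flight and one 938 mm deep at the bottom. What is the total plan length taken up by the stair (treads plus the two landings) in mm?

2338 / 179 = 13.06, so 14 risers are needed.
R = 2338 ÷ 14 = 167 mm.
T = 611 − 2·167 = 277 mm, which satisfies the 246 mm minimum.
Going = (14 − 1) × 277 = 3601 mm.
Add landings: 3601 + 1377 + 938 = 5916 mm.

5916 mm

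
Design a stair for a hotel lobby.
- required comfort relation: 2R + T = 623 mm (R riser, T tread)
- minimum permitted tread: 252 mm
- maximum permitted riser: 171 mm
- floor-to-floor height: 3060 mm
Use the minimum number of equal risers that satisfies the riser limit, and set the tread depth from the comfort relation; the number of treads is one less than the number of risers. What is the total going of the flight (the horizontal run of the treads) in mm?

4811 mm

3060 / 171 = 17.895 → round up to 18 risers.
Each riser is 3060/18 = 170 mm (≤ 171 mm).
Tread T = 623 − 2 × 170 = 283 mm (≥ 252 mm).
Treads = 18 − 1 = 17; going = 17 × 283 = 4811 mm.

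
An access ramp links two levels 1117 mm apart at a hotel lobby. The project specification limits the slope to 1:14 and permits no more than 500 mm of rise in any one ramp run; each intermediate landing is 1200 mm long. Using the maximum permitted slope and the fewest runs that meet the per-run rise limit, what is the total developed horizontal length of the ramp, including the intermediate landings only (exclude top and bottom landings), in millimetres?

18038 mm

1117 / 500 = 2.23, so 3 ramp runs are needed. That means 2 intermediate landings.
Ramp run (horizontal) at 1:14: 1117 × 14 = 15638 mm.
2 intermediate landings contribute 2 × 1200 = 2400 mm.
Developed length = 15638 + 2400 = 18038 mm.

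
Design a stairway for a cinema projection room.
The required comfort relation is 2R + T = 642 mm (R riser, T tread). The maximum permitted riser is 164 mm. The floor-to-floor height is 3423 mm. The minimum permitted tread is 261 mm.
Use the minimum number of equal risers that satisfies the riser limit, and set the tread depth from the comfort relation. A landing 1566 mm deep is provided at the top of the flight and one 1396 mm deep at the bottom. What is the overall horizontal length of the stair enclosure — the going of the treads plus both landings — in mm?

3423 / 164 = 20.872 → round up to 21 risers.
Each riser is 3423/21 = 163 mm (≤ 164 mm).
From 2R + T = 642: T = 642 − 326 = 316 mm.
Going = (21 − 1) × 316 = 6320 mm.
Add landings: 6320 + 1566 + 1396 = 9282 mm.

9282 mm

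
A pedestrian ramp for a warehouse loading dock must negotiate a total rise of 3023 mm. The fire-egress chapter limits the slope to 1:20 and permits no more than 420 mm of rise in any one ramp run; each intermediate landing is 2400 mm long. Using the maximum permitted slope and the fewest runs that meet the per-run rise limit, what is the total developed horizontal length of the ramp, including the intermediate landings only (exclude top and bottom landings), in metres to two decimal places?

⌈3023/420⌉ = 8 ramp runs. That means 7 intermediate landings.
Horizontal run for 3023 mm of rise at 1:20 is 3023 × 20 = 60460 mm.
7 intermediate landings contribute 7 × 2400 = 16800 mm.
Developed length = 60460 + 16800 = 77260 mm.
= 77.26 m.

77.26 m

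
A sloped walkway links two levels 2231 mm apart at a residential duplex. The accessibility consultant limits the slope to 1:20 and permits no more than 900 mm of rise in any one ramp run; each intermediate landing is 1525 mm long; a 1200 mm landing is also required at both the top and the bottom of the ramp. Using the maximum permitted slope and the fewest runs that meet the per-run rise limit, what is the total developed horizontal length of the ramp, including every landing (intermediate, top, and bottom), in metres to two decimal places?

At most 900 each: 2231/900 = 2.48, giving 3 ramp runs. That means 2 intermediate landings.
Ramp run (horizontal) at 1:20: 2231 × 20 = 44620 mm.
Intermediate landings: 2 × 1525 = 3050 mm.
Top and bottom landings: 2 × 1200 = 2400 mm.
Total = 44620 + 3050 + 2400 = 50070 mm.
= 50.07 m.

50.07 m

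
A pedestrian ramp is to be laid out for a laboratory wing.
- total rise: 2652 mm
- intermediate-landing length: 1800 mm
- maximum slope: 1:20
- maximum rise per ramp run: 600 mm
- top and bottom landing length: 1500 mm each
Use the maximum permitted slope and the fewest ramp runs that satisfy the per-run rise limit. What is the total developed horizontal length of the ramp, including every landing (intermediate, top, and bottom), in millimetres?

At most 600 each: 2652/600 = 4.42, giving 5 ramp runs. That means 4 intermediate landings.
Horizontal run for 2652 mm of rise at 1:20 is 2652 × 20 = 53040 mm.
4 intermediate landings contribute 4 × 1800 = 7200 mm.
Top and bottom landings: 2 × 1500 = 3000 mm.
Total = 53040 + 7200 + 3000 = 63240 mm.

63240 mm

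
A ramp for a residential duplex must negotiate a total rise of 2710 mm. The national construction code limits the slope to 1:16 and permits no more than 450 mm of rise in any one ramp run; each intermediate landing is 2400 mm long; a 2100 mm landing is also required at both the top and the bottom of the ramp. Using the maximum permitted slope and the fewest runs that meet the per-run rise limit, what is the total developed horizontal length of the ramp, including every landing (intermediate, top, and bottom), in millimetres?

⌈2710/450⌉ = 7 ramp runs. That means 6 intermediate landings.
Horizontal run for 2710 mm of rise at 1:16 is 2710 × 16 = 43360 mm.
6 intermediate landings contribute 6 × 2400 = 14400 mm.
Top and bottom landings: 2 × 2100 = 4200 mm.
Total = 43360 + 14400 + 4200 = 61960 mm.

61960 mm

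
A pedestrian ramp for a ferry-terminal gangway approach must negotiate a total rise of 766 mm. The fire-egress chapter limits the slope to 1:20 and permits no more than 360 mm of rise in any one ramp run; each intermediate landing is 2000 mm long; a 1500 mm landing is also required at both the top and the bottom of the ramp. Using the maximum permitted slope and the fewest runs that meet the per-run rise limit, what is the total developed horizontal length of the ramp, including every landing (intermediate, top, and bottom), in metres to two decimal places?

766 / 360 = 2.128 → round up to 3 ramp runs. That means 2 intermediate landings.
Horizontal run for 766 mm of rise at 1:20 is 766 × 20 = 15320 mm.
2 intermediate landings contribute 2 × 2000 = 4000 mm.
Top and bottom landings: 2 × 1500 = 3000 mm.
Total = 15320 + 4000 + 3000 = 22320 mm.
= 22.32 m.

22.32 m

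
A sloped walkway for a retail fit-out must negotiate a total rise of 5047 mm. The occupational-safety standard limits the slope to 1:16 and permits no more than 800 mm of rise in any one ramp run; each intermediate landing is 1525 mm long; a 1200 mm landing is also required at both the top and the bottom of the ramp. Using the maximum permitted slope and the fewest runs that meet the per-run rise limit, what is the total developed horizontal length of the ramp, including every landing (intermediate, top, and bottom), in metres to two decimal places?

92.30 m

At most 800 each: 5047/800 = 6.31, giving 7 ramp runs. That means 6 intermediate landings.
Ramp run (horizontal) at 1:16: 5047 × 16 = 80752 mm.
Intermediate landings: 6 × 1525 = 9150 mm.
Top and bottom landings: 2 × 1200 = 2400 mm.
Total = 80752 + 9150 + 2400 = 92302 mm.
= 92.30 m.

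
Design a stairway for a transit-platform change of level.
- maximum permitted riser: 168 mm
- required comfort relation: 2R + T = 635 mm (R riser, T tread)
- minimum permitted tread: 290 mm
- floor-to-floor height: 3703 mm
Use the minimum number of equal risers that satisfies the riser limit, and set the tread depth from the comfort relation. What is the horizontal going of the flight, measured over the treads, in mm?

6886 mm

3703 / 168 = 22.042 → round up to 23 risers.
Each riser is 3703/23 = 161 mm (≤ 168 mm).
T = 635 − 2·161 = 313 mm, which satisfies the 290 mm minimum.
23 risers give 22 treads; going = 22 × 313 = 6886 mm.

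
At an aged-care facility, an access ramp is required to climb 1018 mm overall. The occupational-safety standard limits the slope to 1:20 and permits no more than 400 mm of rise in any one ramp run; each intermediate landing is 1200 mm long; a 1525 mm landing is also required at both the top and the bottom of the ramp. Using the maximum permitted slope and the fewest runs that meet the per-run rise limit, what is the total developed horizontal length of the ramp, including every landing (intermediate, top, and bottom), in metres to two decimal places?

⌈1018/400⌉ = 3 ramp runs. That means 2 intermediate landings.
Horizontal run for 1018 mm of rise at 1:20 is 1018 × 20 = 20360 mm.
2 intermediate landings contribute 2 × 1200 = 2400 mm.
Top and bottom landings: 2 × 1525 = 3050 mm.
Total = 20360 + 2400 + 3050 = 25810 mm.
= 25.81 m.

25.81 m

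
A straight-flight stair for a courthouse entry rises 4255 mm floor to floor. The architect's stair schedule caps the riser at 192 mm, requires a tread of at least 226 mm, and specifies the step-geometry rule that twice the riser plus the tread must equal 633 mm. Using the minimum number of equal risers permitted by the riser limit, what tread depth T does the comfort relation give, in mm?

At most 192 each: 4255/192 = 22.16, giving 23 risers.
Each riser is 4255/23 = 185 mm (≤ 192 mm).
From 2R + T = 633: T = 633 − 370 = 263 mm.

263 mm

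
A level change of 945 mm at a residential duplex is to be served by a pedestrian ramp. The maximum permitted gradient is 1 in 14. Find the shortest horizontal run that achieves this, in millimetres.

At 1:14 the run is 14 × 945 = 13230 mm.

13230 mm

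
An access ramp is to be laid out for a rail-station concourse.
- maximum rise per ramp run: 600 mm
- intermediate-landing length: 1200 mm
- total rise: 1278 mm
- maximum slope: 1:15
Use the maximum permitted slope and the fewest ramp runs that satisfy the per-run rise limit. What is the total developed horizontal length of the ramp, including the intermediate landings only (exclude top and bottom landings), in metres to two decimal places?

At most 600 each: 1278/600 = 2.13, giving 3 ramp runs. That means 2 intermediate landings.
Ramp run (horizontal) at 1:15: 1278 × 15 = 19170 mm.
2 intermediate landings contribute 2 × 1200 = 2400 mm.
Developed length = 19170 + 2400 = 21570 mm.
= 21.57 m.

21.57 m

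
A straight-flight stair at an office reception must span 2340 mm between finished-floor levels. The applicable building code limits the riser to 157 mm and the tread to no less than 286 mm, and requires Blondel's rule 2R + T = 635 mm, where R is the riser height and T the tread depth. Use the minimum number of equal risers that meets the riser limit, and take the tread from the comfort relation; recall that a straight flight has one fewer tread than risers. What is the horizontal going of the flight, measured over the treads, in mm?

⌈2340/157⌉ = 15 risers.
Each riser is 2340/15 = 156 mm (≤ 157 mm).
T = 635 − 2·156 = 323 mm, which satisfies the 286 mm minimum.
15 risers give 14 treads; going = 14 × 323 = 4522 mm.

4522 mm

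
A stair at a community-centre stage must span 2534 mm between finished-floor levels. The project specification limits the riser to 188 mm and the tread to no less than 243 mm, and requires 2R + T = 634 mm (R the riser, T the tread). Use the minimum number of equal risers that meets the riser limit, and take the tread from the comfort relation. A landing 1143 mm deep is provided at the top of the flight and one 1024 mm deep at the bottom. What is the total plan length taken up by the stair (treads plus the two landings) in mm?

2534 / 188 = 13.48, so 14 risers are needed.
Riser R = 2534 / 14 = 181 mm, within the 188 mm limit.
T = 634 − 2·181 = 272 mm, which satisfies the 243 mm minimum.
Treads = 14 − 1 = 13; going = 13 × 272 = 3536 mm.
Add landings: 3536 + 1143 + 1024 = 5703 mm.

5703 mm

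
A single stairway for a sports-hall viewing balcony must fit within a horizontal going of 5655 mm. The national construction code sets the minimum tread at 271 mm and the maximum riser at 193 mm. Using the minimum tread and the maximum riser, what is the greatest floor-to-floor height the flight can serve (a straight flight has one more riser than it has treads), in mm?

5655 / 271 = 20.87, so 20 treads fit.
Risers = treads + 1 = 21.
Maximum height = 21 × 193 = 4053 mm.

4053 mm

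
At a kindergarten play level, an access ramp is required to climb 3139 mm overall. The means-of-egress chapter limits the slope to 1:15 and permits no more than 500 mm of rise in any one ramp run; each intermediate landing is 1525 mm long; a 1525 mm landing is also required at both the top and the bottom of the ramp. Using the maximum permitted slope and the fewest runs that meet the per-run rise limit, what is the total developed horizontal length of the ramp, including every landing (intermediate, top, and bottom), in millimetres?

59285 mm

At most 500 each: 3139/500 = 6.28, giving 7 ramp runs. That means 6 intermediate landings.
Horizontal run for 3139 mm of rise at 1:15 is 3139 × 15 = 47085 mm.
Intermediate landings: 6 × 1525 = 9150 mm.
Top and bottom landings: 2 × 1525 = 3050 mm.
Total = 47085 + 9150 + 3050 = 59285 mm.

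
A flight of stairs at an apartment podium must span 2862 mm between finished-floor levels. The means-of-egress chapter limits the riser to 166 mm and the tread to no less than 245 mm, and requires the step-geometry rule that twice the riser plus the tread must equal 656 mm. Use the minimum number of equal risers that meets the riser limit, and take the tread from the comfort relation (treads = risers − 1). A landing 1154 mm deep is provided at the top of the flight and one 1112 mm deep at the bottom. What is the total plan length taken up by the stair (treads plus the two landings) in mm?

2862 / 166 = 17.241 → round up to 18 risers.
Riser R = 2862 / 18 = 159 mm, within the 166 mm limit.
T = 656 − 2·159 = 338 mm, which satisfies the 245 mm minimum.
Treads = 18 − 1 = 17; going = 17 × 338 = 5746 mm.
Add landings: 5746 + 1154 + 1112 = 8012 mm.

8012 mm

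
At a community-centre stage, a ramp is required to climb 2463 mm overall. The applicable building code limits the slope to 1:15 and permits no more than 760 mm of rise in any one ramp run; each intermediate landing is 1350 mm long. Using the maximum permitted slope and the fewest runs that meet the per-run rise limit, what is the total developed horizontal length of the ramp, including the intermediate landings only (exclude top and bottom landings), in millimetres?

40995 mm

2463 / 760 = 3.241 → round up to 4 ramp runs. That means 3 intermediate landings.
Ramp run (horizontal) at 1:15: 2463 × 15 = 36945 mm.
Intermediate landings: 3 × 1350 = 4050 mm.
Developed length = 36945 + 4050 = 40995 mm.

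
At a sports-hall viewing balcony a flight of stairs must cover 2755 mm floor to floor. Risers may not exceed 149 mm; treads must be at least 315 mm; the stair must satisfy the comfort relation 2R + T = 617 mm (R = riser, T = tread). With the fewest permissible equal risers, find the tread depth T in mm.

2755 / 149 = 18.49, so 19 risers are needed.
R = 2755 ÷ 19 = 145 mm.
Tread T = 617 − 2 × 145 = 327 mm (≥ 315 mm).

327 mm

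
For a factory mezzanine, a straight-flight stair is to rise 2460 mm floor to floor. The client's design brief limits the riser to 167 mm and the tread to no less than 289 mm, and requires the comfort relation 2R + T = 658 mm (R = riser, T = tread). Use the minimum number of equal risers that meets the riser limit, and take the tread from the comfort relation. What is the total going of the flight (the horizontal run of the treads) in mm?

4620 mm

⌈2460/167⌉ = 15 risers.
R = 2460 ÷ 15 = 164 mm.
From 2R + T = 658: T = 658 − 328 = 330 mm.
15 risers give 14 treads; going = 14 × 330 = 4620 mm.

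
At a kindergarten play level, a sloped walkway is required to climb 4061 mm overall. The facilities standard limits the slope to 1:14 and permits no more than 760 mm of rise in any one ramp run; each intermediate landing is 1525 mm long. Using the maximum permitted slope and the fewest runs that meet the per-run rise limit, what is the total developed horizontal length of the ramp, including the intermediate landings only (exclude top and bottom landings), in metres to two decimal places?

At most 760 each: 4061/760 = 5.34, giving 6 ramp runs. That means 5 intermediate landings.
Ramp run (horizontal) at 1:14: 4061 × 14 = 56854 mm.
Intermediate landings: 5 × 1525 = 7625 mm.
Total developed length = 56854 + 7625 = 64479 mm.
= 64.48 m.

64.48 m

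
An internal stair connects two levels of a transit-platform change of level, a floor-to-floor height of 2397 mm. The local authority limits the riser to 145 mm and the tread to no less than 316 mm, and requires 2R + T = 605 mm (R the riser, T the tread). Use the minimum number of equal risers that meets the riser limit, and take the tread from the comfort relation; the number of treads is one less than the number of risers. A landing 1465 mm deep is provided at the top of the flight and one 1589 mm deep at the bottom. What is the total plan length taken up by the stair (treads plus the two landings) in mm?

8222 mm

⌈2397/145⌉ = 17 risers.
Each riser is 2397/17 = 141 mm (≤ 145 mm).
From 2R + T = 605: T = 605 − 282 = 323 mm.
Going = (17 − 1) × 323 = 5168 mm.
Add landings: 5168 + 1465 + 1589 = 8222 mm.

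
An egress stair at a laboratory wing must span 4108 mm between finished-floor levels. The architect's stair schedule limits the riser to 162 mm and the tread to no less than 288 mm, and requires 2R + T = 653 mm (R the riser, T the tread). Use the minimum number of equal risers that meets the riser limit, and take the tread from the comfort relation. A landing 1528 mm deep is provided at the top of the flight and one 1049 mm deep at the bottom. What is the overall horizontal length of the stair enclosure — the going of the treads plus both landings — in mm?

11002 mm

⌈4108/162⌉ = 26 risers.
Riser R = 4108 / 26 = 158 mm, within the 162 mm limit.
From 2R + T = 653: T = 653 − 316 = 337 mm.
Going = (26 − 1) × 337 = 8425 mm.
Enclosure = 8425 + 1528 + 1049 = 11002 mm.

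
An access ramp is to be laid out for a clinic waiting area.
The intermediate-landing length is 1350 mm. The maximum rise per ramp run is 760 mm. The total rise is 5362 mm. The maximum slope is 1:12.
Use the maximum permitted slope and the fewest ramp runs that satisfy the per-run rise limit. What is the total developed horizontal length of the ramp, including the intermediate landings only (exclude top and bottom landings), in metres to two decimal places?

73.79 m

5362 / 760 = 7.055 → round up to 8 ramp runs. That means 7 intermediate landings.
Horizontal run for 5362 mm of rise at 1:12 is 5362 × 12 = 64344 mm.
7 intermediate landings contribute 7 × 1350 = 9450 mm.
Developed length = 64344 + 9450 = 73794 mm.
= 73.79 m.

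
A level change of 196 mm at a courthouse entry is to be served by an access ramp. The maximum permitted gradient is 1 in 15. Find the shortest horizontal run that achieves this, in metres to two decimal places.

2.94 m

Run = rise × 15 = 196 × 15 = 2940 mm.
2940 mm = 2.94 m.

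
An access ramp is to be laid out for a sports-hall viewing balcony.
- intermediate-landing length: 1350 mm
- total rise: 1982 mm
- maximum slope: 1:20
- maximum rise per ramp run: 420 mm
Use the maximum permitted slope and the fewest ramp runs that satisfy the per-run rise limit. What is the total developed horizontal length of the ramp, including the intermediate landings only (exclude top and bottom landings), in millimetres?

45040 mm

1982 / 420 = 4.719 → round up to 5 ramp runs. That means 4 intermediate landings.
Ramp run (horizontal) at 1:20: 1982 × 20 = 39640 mm.
4 intermediate landings contribute 4 × 1350 = 5400 mm.
Developed length = 39640 + 5400 = 45040 mm.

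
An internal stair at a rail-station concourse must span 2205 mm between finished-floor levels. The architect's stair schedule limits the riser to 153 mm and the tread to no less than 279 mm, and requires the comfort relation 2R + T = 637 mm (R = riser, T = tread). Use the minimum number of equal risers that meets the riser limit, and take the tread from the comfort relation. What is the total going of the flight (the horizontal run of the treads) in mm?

4802 mm

2205 / 153 = 14.412 → round up to 15 risers.
R = 2205 ÷ 15 = 147 mm.
Tread T = 637 − 2 × 147 = 343 mm (≥ 279 mm).
15 risers give 14 treads; going = 14 × 343 = 4802 mm.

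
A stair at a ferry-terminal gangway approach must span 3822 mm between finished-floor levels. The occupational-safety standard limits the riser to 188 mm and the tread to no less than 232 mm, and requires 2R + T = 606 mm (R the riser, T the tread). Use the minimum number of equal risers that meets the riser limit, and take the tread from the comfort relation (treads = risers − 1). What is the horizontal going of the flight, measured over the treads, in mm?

3822 / 188 = 20.330 → round up to 21 risers.
Riser R = 3822 / 21 = 182 mm, within the 188 mm limit.
T = 606 − 2·182 = 242 mm, which satisfies the 232 mm minimum.
21 risers give 20 treads; going = 20 × 242 = 4840 mm.

4840 mm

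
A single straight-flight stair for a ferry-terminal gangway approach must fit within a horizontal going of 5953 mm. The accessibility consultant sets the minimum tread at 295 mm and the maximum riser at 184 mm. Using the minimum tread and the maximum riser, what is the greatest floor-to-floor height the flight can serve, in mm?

3864 mm

Treads that fit: ⌊5953 / 295⌋ = 20.
Risers = treads + 1 = 21.
Maximum height = 21 × 184 = 3864 mm.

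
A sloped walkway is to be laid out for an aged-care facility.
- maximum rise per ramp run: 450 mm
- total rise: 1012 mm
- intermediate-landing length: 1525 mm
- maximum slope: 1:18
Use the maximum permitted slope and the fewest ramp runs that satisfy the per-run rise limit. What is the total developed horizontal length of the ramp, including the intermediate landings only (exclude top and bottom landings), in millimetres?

21266 mm

⌈1012/450⌉ = 3 ramp runs. That means 2 intermediate landings.
Ramp run (horizontal) at 1:18: 1012 × 18 = 18216 mm.
2 intermediate landings contribute 2 × 1525 = 3050 mm.
Total developed length = 18216 + 3050 = 21266 mm.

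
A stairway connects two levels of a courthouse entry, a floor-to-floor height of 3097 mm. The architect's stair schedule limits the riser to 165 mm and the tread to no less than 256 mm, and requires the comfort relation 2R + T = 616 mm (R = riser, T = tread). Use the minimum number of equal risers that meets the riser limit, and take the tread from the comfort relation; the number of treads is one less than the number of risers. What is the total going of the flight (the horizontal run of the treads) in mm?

5220 mm

⌈3097/165⌉ = 19 risers.
Riser R = 3097 / 19 = 163 mm, within the 165 mm limit.
T = 616 − 2·163 = 290 mm, which satisfies the 256 mm minimum.
Going = (19 − 1) × 290 = 5220 mm.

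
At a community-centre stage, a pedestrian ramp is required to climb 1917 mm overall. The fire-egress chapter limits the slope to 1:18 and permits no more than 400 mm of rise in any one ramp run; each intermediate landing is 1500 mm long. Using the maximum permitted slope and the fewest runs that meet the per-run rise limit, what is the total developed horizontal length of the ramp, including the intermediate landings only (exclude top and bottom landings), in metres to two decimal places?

At most 400 each: 1917/400 = 4.79, giving 5 ramp runs. That means 4 intermediate landings.
Horizontal run for 1917 mm of rise at 1:18 is 1917 × 18 = 34506 mm.
4 intermediate landings contribute 4 × 1500 = 6000 mm.
Total developed length = 34506 + 6000 = 40506 mm.
= 40.51 m.

40.51 m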